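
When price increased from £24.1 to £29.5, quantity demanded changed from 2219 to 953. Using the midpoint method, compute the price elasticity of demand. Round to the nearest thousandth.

%Δq = (953 − 2219)/[(2219 + 953)/2] = -1266/1586 ≈ -0.7982.
%Δp = (29.5 − 24.1)/[(24.1 + 29.5)/2] = 5.4/26.8 ≈ 0.2015.
Arc elasticity E = %Δq/%Δp ≈ -0.7982/0.2015 ≈ -3.962.
|E| > 1: demand is elastic over this range.

-3.962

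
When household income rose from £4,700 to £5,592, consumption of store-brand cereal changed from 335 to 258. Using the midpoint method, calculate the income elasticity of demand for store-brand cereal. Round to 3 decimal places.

%ΔQ = (258 − 335)/[(335+258)/2] = -77/296.5 ≈ -0.2597.
%ΔI = (5,592 − 4,700)/[(4,700+5,592)/2] = 892/5146 ≈ 0.1733.
E_I = %ΔQ/%ΔI ≈ -1.498.
E_I < 0: inferior good.

-1.498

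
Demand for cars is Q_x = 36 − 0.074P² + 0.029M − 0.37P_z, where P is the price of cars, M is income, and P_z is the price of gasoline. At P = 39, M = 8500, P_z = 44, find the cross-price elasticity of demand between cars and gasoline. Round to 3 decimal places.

Evaluating quantity at (P, M, P_z) gives Q_x = 36 − 0.074(39)² + 0.029(8500) − 0.37(44) = 36 − 112.554 + 246.5 − 16.28 = 153.666.
∂Q_x/∂P_z = −0.37, so E_xy = -0.37·(44/153.666) ≈ -0.106.
E_xy < 0: the goods are complements.

-0.106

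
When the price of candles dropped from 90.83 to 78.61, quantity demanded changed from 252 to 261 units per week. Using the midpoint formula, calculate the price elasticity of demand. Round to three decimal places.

-0.243

%ΔQ = (261 − 252)/[(252 + 261)/2] = 9/256.5 ≈ 0.0351.
%ΔP = (78.61 − 90.83)/[(90.83 + 78.61)/2] = -12.22/84.72 ≈ -0.1442.
Arc elasticity E = %ΔQ/%ΔP ≈ 0.0351/-0.1442 ≈ -0.243.
|E| < 1: demand is inelastic over this range.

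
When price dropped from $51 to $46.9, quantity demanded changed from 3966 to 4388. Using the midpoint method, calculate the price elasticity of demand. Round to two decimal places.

-1.21

%Δq = (4388 − 3966)/[(3966 + 4388)/2] = 422/4177 ≈ 0.1010.
%ΔP = (46.9 − 51)/[(51 + 46.9)/2] = -4.1/48.95 ≈ -0.0838.
Arc elasticity E = %Δq/%ΔP ≈ 0.1010/-0.0838 ≈ -1.21.
|E| > 1: demand is elastic over this range.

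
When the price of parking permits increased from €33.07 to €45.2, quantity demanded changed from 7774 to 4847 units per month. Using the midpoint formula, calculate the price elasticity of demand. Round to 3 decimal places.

-1.496

%Δq = (4847 − 7774)/[(7774 + 4847)/2] = -2927/6310.5 ≈ -0.4638.
%ΔP = (45.2 − 33.07)/[(33.07 + 45.2)/2] = 12.13/39.135 ≈ 0.3100.
Arc elasticity E = %Δq/%ΔP ≈ -0.4638/0.3100 ≈ -1.496.
|E| > 1: demand is elastic over this range.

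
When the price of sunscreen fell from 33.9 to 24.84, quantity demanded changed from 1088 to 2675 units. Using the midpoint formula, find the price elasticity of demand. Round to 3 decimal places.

-2.734

%Δq = (2675 − 1088)/[(1088 + 2675)/2] = 1587/1881.5 ≈ 0.8435.
%Δp = (24.84 − 33.9)/[(33.9 + 24.84)/2] = -9.06/29.37 ≈ -0.3085.
Arc elasticity E = %Δq/%Δp ≈ 0.8435/-0.3085 ≈ -2.734.
|E| > 1: demand is elastic over this range.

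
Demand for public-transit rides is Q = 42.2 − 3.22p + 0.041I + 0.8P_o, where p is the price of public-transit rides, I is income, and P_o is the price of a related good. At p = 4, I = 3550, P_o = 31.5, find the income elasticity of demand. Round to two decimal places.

First evaluate Q: 42.2 − 3.22(4) + 0.041(3550) + 0.8(31.5) = 42.2 − 12.88 + 145.55 + 25.2 = 200.07.
∂Q/∂I = +0.041, so E_I = 0.041·(3550/200.07) ≈ 0.73.
E_I ∈ (0,1): normal good (necessity).

0.73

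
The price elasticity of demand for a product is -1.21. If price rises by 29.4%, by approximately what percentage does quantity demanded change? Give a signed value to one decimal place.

-35.6

%ΔQ ≈ E × %ΔP = (-1.21) × (29.4%) ≈ -35.6%.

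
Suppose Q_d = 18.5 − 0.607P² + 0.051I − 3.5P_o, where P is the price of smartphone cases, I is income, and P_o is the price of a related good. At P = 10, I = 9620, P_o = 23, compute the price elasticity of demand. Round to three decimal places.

-0.330

Evaluating quantity at (P, I, P_o) gives Q_d = 18.5 − 0.607(10)² + 0.051(9620) − 3.5(23) = 18.5 − 60.7 + 490.62 − 80.5 = 367.92.
∂Q_d/∂P = −2·0.607·P = -12.14, so E_p = -12.14·(10/367.92) ≈ -0.330.
|E_p| < 1: demand is inelastic.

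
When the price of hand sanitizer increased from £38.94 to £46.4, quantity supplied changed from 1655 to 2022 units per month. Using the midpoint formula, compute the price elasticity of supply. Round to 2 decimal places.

1.14

%ΔQ = (2022 − 1655)/[(1655 + 2022)/2] = 367/1838.5 ≈ 0.1996.
%ΔP = (46.4 − 38.94)/[(38.94 + 46.4)/2] = 7.46/42.67 ≈ 0.1748.
Arc elasticity E = %ΔQ/%ΔP ≈ 0.1996/0.1748 ≈ 1.14.
|E| > 1: supply is elastic over this range.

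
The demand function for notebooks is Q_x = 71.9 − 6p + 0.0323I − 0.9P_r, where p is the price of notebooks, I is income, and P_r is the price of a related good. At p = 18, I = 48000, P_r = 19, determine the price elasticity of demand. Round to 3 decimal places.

-0.072

Substituting, Q_x = 71.9 − 6(18) + 0.0323(48000) − 0.9(19) = 71.9 − 108 + 1550.4 − 17.1 = 1497.2.
∂Q_x/∂p = −6, so E_p = (−6)·(18/1497.2) ≈ -0.072.
|E_p| < 1: demand is inelastic.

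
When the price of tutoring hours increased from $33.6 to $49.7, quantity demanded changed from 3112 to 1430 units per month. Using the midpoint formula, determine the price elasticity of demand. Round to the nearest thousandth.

%ΔQ = (1430 − 3112)/[(3112 + 1430)/2] = -1682/2271 ≈ -0.7406.
%Δp = (49.7 − 33.6)/[(33.6 + 49.7)/2] = 16.1/41.65 ≈ 0.3866.
Arc elasticity E = %ΔQ/%Δp ≈ -0.7406/0.3866 ≈ -1.916.
|E| > 1: demand is elastic over this range.

-1.916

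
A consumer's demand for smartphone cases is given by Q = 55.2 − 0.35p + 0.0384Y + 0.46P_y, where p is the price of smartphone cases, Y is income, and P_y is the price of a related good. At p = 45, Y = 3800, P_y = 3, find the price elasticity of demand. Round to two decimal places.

Evaluating quantity at (p, Y, P_y) gives Q = 55.2 − 0.35(45) + 0.0384(3800) + 0.46(3) = 55.2 − 15.75 + 145.92 + 1.38 = 186.75.
∂Q/∂p = −0.35, so E_p = (−0.35)·(45/186.75) ≈ -0.08.
|E_p| < 1: demand is inelastic.

-0.08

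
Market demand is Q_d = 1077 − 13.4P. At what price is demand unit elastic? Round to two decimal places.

For linear demand Q_d = a − bP, E = −bP/(a − bP). |E| = 1 ⇒ bP = a − bP ⇒ P = a/(2b).
P = 1077/(2·13.4) ≈ 40.19.

40.19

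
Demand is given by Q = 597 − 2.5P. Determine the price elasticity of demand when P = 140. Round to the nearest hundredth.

-1.42

At P = 140, Q = 247.
dQ/dP = −2.5.
Point elasticity E = (dQ/dP)·(P/Q) = -2.5 × 140/247 ≈ -1.42.
|E| > 1, so demand is elastic at this price.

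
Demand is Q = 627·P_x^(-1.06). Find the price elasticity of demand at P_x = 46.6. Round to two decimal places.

For a Cobb–Douglas (constant-elasticity) form Q = A·P_x^α·…, the elasticity with respect to P_x equals the exponent α at every point.
Here the exponent on P_x is -1.06, so the price elasticity of demand is -1.06.

-1.06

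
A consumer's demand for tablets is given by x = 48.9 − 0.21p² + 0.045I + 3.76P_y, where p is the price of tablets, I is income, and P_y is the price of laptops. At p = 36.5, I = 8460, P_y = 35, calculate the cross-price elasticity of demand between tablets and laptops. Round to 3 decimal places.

x = 48.9 − 0.21(36.5)² + 0.045(8460) + 3.76(35) = 48.9 − 279.7725 + 380.7 + 131.6 = 281.4275.
∂x/∂P_y = +3.76, so E_xy = 3.76·(35/281.4275) ≈ 0.468.
E_xy > 0: the goods are substitutes.

0.468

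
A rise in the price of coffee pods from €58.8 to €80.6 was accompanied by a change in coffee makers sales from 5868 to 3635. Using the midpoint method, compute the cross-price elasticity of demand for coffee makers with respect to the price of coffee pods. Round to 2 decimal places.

-1.50

%ΔQ_x = (3635 − 5868)/[(5868+3635)/2] = -2233/4751.5 ≈ -0.4700.
%ΔP_y = (80.6 − 58.8)/[(58.8+80.6)/2] ≈ 0.3128.
E_xy = -0.4700/0.3128 ≈ -1.50.
E_xy < 0, so coffee makers and coffee pods are complements.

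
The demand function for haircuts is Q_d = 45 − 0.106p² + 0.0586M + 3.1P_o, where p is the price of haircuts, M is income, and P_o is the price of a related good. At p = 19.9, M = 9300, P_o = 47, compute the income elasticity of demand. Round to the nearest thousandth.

0.786

First evaluate Q_d: 45 − 0.106(19.9)² + 0.0586(9300) + 3.1(47) = 45 − 41.9771 + 544.98 + 145.7 = 693.7029.
∂Q_d/∂M = +0.0586, so E_I = 0.0586·(9300/693.7029) ≈ 0.786.
E_I ∈ (0,1): normal good (necessity).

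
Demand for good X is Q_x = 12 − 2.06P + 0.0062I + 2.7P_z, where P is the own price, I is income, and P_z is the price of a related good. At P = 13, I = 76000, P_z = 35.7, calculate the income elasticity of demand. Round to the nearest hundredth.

0.85

First evaluate Q_x: 12 − 2.06(13) + 0.0062(76000) + 2.7(35.7) = 12 − 26.78 + 471.2 + 96.39 = 552.81.
∂Q_x/∂I = +0.0062, so E_I = 0.0062·(76000/552.81) ≈ 0.85.
E_I ∈ (0,1): normal good (necessity).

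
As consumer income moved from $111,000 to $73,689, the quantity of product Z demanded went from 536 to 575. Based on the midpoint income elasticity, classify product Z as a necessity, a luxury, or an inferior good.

inferior

%ΔQ = (575 − 536)/[(536+575)/2] = 39/555.5 ≈ 0.0702.
%ΔM = (73,689 − 111,000)/[(111,000+73,689)/2] = -37311/92344.5 ≈ -0.4040.
E_I = %ΔQ/%ΔM ≈ -0.174.
E_I < 0: inferior good.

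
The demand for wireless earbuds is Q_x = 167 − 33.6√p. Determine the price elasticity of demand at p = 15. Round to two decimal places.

At p = 15, Q_x = 36.8678.
dQ_x/dp = −33.6/(2√p) = −33.6/(2·3.873).
Point elasticity E = (dQ_x/dp)·(p/Q_x) = -4.3377 × 15/36.8678 ≈ -1.76.
|E| > 1, so demand is elastic at this price.

-1.76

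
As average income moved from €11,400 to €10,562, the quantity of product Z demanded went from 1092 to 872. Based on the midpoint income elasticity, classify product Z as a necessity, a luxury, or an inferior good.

%ΔQ = (872 − 1092)/[(1092+872)/2] = -220/982 ≈ -0.2240.
%ΔY = (10,562 − 11,400)/[(11,400+10,562)/2] = -838/10981 ≈ -0.0763.
E_I = %ΔQ/%ΔY ≈ 2.936.
E_I > 1: normal good (luxury).

luxury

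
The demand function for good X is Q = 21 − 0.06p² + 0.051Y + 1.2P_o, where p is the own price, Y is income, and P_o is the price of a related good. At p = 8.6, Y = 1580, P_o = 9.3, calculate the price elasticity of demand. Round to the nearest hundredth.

At the given point, Q = 21 − 0.06(8.6)² + 0.051(1580) + 1.2(9.3) = 21 − 4.4376 + 80.58 + 11.16 = 108.3024.
∂Q/∂p = −2·0.06·p = -1.032, so E_p = -1.032·(8.6/108.3024) ≈ -0.08.
|E_p| < 1: demand is inelastic.

-0.08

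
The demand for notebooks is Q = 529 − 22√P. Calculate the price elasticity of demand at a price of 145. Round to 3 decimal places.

-0.502

At P = 145, Q = 264.0849.
dQ/dP = −22/(2√P) = −22/(2·12.0416).
Point elasticity E = (dQ/dP)·(P/Q) = -0.9135 × 145/264.0849 ≈ -0.502.
|E| < 1, so demand is inelastic at this price.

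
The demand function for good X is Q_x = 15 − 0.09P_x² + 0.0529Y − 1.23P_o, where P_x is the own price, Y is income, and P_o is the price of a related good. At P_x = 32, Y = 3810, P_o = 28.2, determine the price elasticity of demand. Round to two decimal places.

At the given point, Q_x = 15 − 0.09(32)² + 0.0529(3810) − 1.23(28.2) = 15 − 92.16 + 201.549 − 34.686 = 89.703.
∂Q_x/∂P_x = −2·0.09·P_x = -5.76, so E_p = -5.76·(32/89.703) ≈ -2.05.
|E_p| > 1: demand is elastic.

-2.05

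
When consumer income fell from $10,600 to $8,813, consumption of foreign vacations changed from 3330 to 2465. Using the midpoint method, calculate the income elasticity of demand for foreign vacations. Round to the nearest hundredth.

%ΔQ = (2465 − 3330)/[(3330+2465)/2] = -865/2897.5 ≈ -0.2985.
%ΔY = (8,813 − 10,600)/[(10,600+8,813)/2] = -1787/9706.5 ≈ -0.1841.
E_I = %ΔQ/%ΔY ≈ 1.62.
E_I > 1: normal good (luxury).

1.62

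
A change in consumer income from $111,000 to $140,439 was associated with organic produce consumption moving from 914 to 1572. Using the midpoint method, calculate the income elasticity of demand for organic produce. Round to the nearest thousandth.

%ΔQ = (1572 − 914)/[(914+1572)/2] = 658/1243 ≈ 0.5294.
%ΔM = (140,439 − 111,000)/[(111,000+140,439)/2] = 29439/125719.5 ≈ 0.2342.
E_I = %ΔQ/%ΔM ≈ 2.261.
E_I > 1: normal good (luxury).

2.261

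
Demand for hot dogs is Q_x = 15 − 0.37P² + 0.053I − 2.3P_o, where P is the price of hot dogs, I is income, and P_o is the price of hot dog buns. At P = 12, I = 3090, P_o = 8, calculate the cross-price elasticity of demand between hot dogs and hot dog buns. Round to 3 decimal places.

At the given point, Q_x = 15 − 0.37(12)² + 0.053(3090) − 2.3(8) = 15 − 53.28 + 163.77 − 18.4 = 107.09.
∂Q_x/∂P_o = −2.3, so E_xy = -2.3·(8/107.09) ≈ -0.172.
E_xy < 0: the goods are complements.

-0.172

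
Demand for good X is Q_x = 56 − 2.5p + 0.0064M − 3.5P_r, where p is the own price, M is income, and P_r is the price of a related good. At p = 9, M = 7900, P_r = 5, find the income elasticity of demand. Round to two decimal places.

First evaluate Q_x: 56 − 2.5(9) + 0.0064(7900) − 3.5(5) = 56 − 22.5 + 50.56 − 17.5 = 66.56.
∂Q_x/∂M = +0.0064, so E_I = 0.0064·(7900/66.56) ≈ 0.76.
E_I ∈ (0,1): normal good (necessity).

0.76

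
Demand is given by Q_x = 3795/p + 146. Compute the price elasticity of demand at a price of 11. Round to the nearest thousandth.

At p = 11, Q_x = 491.
dQ_x/dp = −3795/p² = −31.3636.
Point elasticity E = (dQ_x/dp)·(p/Q_x) = -31.3636 × 11/491 ≈ -0.703.
|E| < 1, so demand is inelastic at this price.

-0.703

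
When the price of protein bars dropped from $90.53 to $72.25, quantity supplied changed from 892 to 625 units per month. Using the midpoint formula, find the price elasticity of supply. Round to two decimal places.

%Δq = (625 − 892)/[(892 + 625)/2] = -267/758.5 ≈ -0.3520.
%Δp = (72.25 − 90.53)/[(90.53 + 72.25)/2] = -18.28/81.39 ≈ -0.2246.
Arc elasticity E = %Δq/%Δp ≈ -0.3520/-0.2246 ≈ 1.57.
|E| > 1: supply is elastic over this range.

1.57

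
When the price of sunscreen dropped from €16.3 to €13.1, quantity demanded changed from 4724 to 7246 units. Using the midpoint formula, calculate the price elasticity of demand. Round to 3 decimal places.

-1.936

%ΔQ = (7246 − 4724)/[(4724 + 7246)/2] = 2522/5985 ≈ 0.4214.
%Δp = (13.1 − 16.3)/[(16.3 + 13.1)/2] = -3.2/14.7 ≈ -0.2177.
Arc elasticity E = %ΔQ/%Δp ≈ 0.4214/-0.2177 ≈ -1.936.
|E| > 1: demand is elastic over this range.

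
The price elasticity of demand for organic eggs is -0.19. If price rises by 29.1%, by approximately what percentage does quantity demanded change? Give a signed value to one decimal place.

-5.5

%ΔQ ≈ E × %ΔP = (-0.19) × (29.1%) ≈ -5.5%.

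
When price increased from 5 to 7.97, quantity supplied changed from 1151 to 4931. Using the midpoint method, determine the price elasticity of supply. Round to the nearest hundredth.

2.71

%ΔQ = (4931 − 1151)/[(1151 + 4931)/2] = 3780/3041 ≈ 1.2430.
%Δp = (7.97 − 5)/[(5 + 7.97)/2] = 2.97/6.485 ≈ 0.4580.
Arc elasticity E = %ΔQ/%Δp ≈ 1.2430/0.4580 ≈ 2.71.
|E| > 1: supply is elastic over this range.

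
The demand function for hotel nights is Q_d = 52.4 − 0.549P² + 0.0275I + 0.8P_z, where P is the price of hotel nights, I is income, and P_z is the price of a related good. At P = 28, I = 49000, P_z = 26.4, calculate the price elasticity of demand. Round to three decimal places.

At the given point, Q_d = 52.4 − 0.549(28)² + 0.0275(49000) + 0.8(26.4) = 52.4 − 430.416 + 1347.5 + 21.12 = 990.604.
∂Q_d/∂P = −2·0.549·P = -30.744, so E_p = -30.744·(28/990.604) ≈ -0.869.
|E_p| < 1: demand is inelastic.

-0.869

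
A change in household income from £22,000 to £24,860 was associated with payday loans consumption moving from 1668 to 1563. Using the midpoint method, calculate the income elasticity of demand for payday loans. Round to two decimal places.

%ΔQ = (1563 − 1668)/[(1668+1563)/2] = -105/1615.5 ≈ -0.0650.
%ΔI = (24,860 − 22,000)/[(22,000+24,860)/2] = 2860/23430 ≈ 0.1221.
E_I = %ΔQ/%ΔI ≈ -0.53.
E_I < 0: inferior good.

-0.53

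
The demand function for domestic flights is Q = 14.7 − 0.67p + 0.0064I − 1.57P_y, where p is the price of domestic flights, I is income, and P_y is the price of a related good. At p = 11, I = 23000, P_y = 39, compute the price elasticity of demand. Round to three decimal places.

At the given point, Q = 14.7 − 0.67(11) + 0.0064(23000) − 1.57(39) = 14.7 − 7.37 + 147.2 − 61.23 = 93.3.
∂Q/∂p = −0.67, so E_p = (−0.67)·(11/93.3) ≈ -0.079.
|E_p| < 1: demand is inelastic.

-0.079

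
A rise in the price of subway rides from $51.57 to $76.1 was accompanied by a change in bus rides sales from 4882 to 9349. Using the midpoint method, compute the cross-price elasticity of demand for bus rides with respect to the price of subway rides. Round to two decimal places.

%ΔQ_x = (9349 − 4882)/[(4882+9349)/2] = 4467/7115.5 ≈ 0.6278.
%ΔP_y = (76.1 − 51.57)/[(51.57+76.1)/2] ≈ 0.3843.
E_xy = 0.6278/0.3843 ≈ 1.63.
E_xy > 0, so bus rides and subway rides are substitutes.

1.63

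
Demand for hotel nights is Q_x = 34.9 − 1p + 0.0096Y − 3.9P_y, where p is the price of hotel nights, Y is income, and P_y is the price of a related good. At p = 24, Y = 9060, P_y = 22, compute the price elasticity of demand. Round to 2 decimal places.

At the given point, Q_x = 34.9 − 1(24) + 0.0096(9060) − 3.9(22) = 34.9 − 24 + 86.976 − 85.8 = 12.076.
∂Q_x/∂p = −1, so E_p = (−1)·(24/12.076) ≈ -1.99.
|E_p| > 1: demand is elastic.

-1.99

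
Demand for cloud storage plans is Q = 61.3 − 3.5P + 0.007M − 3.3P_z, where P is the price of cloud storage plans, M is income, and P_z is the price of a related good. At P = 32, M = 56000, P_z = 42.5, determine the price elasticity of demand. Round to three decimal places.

-0.557

At the given point, Q = 61.3 − 3.5(32) + 0.007(56000) − 3.3(42.5) = 61.3 − 112 + 392 − 140.25 = 201.05.
∂Q/∂P = −3.5, so E_p = (−3.5)·(32/201.05) ≈ -0.557.
|E_p| < 1: demand is inelastic.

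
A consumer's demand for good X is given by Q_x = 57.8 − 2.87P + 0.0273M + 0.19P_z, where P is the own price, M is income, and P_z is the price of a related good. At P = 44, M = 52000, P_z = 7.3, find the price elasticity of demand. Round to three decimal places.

-0.093

Substituting, Q_x = 57.8 − 2.87(44) + 0.0273(52000) + 0.19(7.3) = 57.8 − 126.28 + 1419.6 + 1.387 = 1352.507.
∂Q_x/∂P = −2.87, so E_p = (−2.87)·(44/1352.507) ≈ -0.093.
|E_p| < 1: demand is inelastic.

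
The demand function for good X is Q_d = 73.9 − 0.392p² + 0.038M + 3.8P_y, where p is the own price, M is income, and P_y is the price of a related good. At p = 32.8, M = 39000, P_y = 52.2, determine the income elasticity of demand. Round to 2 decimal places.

1.11

Evaluating quantity at (p, M, P_y) gives Q_d = 73.9 − 0.392(32.8)² + 0.038(39000) + 3.8(52.2) = 73.9 − 421.7293 + 1482 + 198.36 = 1332.5307.
∂Q_d/∂M = +0.038, so E_I = 0.038·(39000/1332.5307) ≈ 1.11.
E_I > 1: normal good (luxury).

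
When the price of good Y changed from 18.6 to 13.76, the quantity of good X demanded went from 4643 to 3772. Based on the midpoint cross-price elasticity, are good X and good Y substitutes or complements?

substitutes

%ΔQ_x = (3772 − 4643)/[(4643+3772)/2] = -871/4207.5 ≈ -0.2070.
%ΔP_y = (13.76 − 18.6)/[(18.6+13.76)/2] ≈ -0.2991.
E_xy = -0.2070/-0.2991 ≈ 0.692.
E_xy > 0, so the goods are substitutes.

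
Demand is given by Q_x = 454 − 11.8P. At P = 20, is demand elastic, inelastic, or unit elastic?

At P = 20, Q_x = 218.
dQ_x/dP = −11.8.
Point elasticity E = (dQ_x/dP)·(P/Q_x) = -11.8 × 20/218 ≈ -1.083.
|E| ≈ 1.083 > 1, so demand is elastic.

elastic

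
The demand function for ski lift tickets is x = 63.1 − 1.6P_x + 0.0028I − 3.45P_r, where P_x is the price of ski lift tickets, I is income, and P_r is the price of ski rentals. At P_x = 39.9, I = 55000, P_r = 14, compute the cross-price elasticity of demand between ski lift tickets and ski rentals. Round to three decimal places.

At the given point, x = 63.1 − 1.6(39.9) + 0.0028(55000) − 3.45(14) = 63.1 − 63.84 + 154 − 48.3 = 104.96.
∂x/∂P_r = −3.45, so E_xy = -3.45·(14/104.96) ≈ -0.460.
E_xy < 0: the goods are complements.

-0.460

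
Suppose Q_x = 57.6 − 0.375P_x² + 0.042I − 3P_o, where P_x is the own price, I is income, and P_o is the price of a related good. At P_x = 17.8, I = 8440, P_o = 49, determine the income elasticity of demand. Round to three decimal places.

Evaluating quantity at (P_x, I, P_o) gives Q_x = 57.6 − 0.375(17.8)² + 0.042(8440) − 3(49) = 57.6 − 118.815 + 354.48 − 147 = 146.265.
∂Q_x/∂I = +0.042, so E_I = 0.042·(8440/146.265) ≈ 2.424.
E_I > 1: normal good (luxury).

2.424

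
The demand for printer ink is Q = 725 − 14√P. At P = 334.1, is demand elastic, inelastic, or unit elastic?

At P = 334.1, Q = 469.1024.
dQ/dP = −14/(2√P) = −14/(2·18.2784).
Point elasticity E = (dQ/dP)·(P/Q) = -0.383 × 334.1/469.1024 ≈ -0.273.
|E| ≈ 0.273 < 1, so demand is inelastic.

inelastic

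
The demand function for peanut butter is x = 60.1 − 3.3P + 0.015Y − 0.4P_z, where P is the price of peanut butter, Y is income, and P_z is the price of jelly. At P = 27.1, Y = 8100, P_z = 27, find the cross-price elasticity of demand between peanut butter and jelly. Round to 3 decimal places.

-0.133

First evaluate x: 60.1 − 3.3(27.1) + 0.015(8100) − 0.4(27) = 60.1 − 89.43 + 121.5 − 10.8 = 81.37.
∂x/∂P_z = −0.4, so E_xy = -0.4·(27/81.37) ≈ -0.133.
E_xy < 0: the goods are complements.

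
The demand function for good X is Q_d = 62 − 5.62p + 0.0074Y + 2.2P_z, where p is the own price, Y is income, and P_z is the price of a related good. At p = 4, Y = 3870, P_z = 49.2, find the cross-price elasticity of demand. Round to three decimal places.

0.614

At the given point, Q_d = 62 − 5.62(4) + 0.0074(3870) + 2.2(49.2) = 62 − 22.48 + 28.638 + 108.24 = 176.398.
∂Q_d/∂P_z = +2.2, so E_xy = 2.2·(49.2/176.398) ≈ 0.614.
E_xy > 0: the goods are substitutes.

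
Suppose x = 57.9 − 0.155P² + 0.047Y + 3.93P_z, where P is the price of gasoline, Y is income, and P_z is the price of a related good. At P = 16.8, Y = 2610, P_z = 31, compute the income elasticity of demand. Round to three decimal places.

First evaluate x: 57.9 − 0.155(16.8)² + 0.047(2610) + 3.93(31) = 57.9 − 43.7472 + 122.67 + 121.83 = 258.6528.
∂x/∂Y = +0.047, so E_I = 0.047·(2610/258.6528) ≈ 0.474.
E_I ∈ (0,1): normal good (necessity).

0.474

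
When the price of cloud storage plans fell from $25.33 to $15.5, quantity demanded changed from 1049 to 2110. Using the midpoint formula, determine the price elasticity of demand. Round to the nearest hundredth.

%Δq = (2110 − 1049)/[(1049 + 2110)/2] = 1061/1579.5 ≈ 0.6717.
%ΔP = (15.5 − 25.33)/[(25.33 + 15.5)/2] = -9.83/20.415 ≈ -0.4815.
Arc elasticity E = %Δq/%ΔP ≈ 0.6717/-0.4815 ≈ -1.40.
|E| > 1: demand is elastic over this range.

-1.40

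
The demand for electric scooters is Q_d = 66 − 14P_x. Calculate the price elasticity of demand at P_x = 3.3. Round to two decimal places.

At P_x = 3.3, Q_d = 19.8.
dQ_d/dP_x = −14.
Point elasticity E = (dQ_d/dP_x)·(P_x/Q_d) = -14 × 3.3/19.8 ≈ -2.33.
|E| > 1, so demand is elastic at this price.

-2.33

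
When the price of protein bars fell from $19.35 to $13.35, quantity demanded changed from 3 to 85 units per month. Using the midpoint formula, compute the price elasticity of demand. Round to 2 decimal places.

%Δq = (85 − 3)/[(3 + 85)/2] = 82/44 ≈ 1.8636.
%ΔP = (13.35 − 19.35)/[(19.35 + 13.35)/2] = -6/16.35 ≈ -0.3670.
Arc elasticity E = %Δq/%ΔP ≈ 1.8636/-0.3670 ≈ -5.08.
|E| > 1: demand is elastic over this range.

-5.08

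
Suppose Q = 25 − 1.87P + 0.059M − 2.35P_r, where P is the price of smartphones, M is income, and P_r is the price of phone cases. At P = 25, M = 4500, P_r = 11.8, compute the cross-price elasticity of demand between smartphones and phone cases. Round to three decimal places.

Evaluating quantity at (P, M, P_r) gives Q = 25 − 1.87(25) + 0.059(4500) − 2.35(11.8) = 25 − 46.75 + 265.5 − 27.73 = 216.02.
∂Q/∂P_r = −2.35, so E_xy = -2.35·(11.8/216.02) ≈ -0.128.
E_xy < 0: the goods are complements.

-0.128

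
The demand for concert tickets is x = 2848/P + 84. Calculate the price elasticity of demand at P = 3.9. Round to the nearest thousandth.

-0.897

At P = 3.9, x = 814.2564.
dx/dP = −2848/P² = −187.2452.
Point elasticity E = (dx/dP)·(P/x) = -187.2452 × 3.9/814.2564 ≈ -0.897.
|E| < 1, so demand is inelastic at this price.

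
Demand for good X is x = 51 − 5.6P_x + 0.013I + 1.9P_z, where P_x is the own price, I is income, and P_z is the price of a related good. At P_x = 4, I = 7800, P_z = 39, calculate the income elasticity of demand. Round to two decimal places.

x = 51 − 5.6(4) + 0.013(7800) + 1.9(39) = 51 − 22.4 + 101.4 + 74.1 = 204.1.
∂x/∂I = +0.013, so E_I = 0.013·(7800/204.1) ≈ 0.50.
E_I ∈ (0,1): normal good (necessity).

0.50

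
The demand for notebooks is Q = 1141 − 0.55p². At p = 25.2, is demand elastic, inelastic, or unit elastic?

At p = 25.2, Q = 791.728.
dQ/dp = −2·0.55·p = −27.72.
Point elasticity E = (dQ/dp)·(p/Q) = -27.72 × 25.2/791.728 ≈ -0.882.
|E| ≈ 0.882 < 1, so demand is inelastic.

inelastic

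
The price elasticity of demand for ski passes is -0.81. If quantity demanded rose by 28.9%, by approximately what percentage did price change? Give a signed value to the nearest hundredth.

-35.68

%ΔQ ≈ E × %ΔP ⇒ %ΔP = %ΔQ / E = (28.9%)/(-0.81) ≈ -35.68%.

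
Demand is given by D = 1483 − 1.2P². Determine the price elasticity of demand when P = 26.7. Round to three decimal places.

-2.726

At P = 26.7, D = 627.532.
dD/dP = −2·1.2·P = −64.08.
Point elasticity E = (dD/dP)·(P/D) = -64.08 × 26.7/627.532 ≈ -2.726.
|E| > 1, so demand is elastic at this price.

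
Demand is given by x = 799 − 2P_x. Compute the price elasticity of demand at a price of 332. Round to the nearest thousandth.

At P_x = 332, x = 135.
dx/dP_x = −2.
Point elasticity E = (dx/dP_x)·(P_x/x) = -2 × 332/135 ≈ -4.919.
|E| > 1, so demand is elastic at this price.

-4.919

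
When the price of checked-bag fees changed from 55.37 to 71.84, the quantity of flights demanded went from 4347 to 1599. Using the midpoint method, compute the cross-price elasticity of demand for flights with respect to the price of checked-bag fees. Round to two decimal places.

%ΔQ_x = (1599 − 4347)/[(4347+1599)/2] = -2748/2973 ≈ -0.9243.
%ΔP_y = (71.84 − 55.37)/[(55.37+71.84)/2] ≈ 0.2589.
E_xy = -0.9243/0.2589 ≈ -3.57.
E_xy < 0, so flights and checked-bag fees are complements.

-3.57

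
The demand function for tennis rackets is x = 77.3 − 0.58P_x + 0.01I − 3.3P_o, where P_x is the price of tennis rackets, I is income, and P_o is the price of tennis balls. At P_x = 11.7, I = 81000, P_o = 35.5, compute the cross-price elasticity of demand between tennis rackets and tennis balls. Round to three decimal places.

-0.153

Substituting, x = 77.3 − 0.58(11.7) + 0.01(81000) − 3.3(35.5) = 77.3 − 6.786 + 810 − 117.15 = 763.364.
∂x/∂P_o = −3.3, so E_xy = -3.3·(35.5/763.364) ≈ -0.153.
E_xy < 0: the goods are complements.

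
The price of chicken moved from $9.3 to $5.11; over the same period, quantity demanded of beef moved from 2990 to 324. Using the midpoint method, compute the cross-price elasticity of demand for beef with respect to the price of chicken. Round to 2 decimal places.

%ΔQ_x = (324 − 2990)/[(2990+324)/2] = -2666/1657 ≈ -1.6089.
%ΔP_y = (5.11 − 9.3)/[(9.3+5.11)/2] ≈ -0.5815.
E_xy = -1.6089/-0.5815 ≈ 2.77.
E_xy > 0, so beef and chicken are substitutes.

2.77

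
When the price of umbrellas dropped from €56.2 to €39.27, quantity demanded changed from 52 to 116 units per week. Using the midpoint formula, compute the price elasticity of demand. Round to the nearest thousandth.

%ΔQ = (116 − 52)/[(52 + 116)/2] = 64/84 ≈ 0.7619.
%ΔP = (39.27 − 56.2)/[(56.2 + 39.27)/2] = -16.93/47.735 ≈ -0.3547.
Arc elasticity E = %ΔQ/%ΔP ≈ 0.7619/-0.3547 ≈ -2.148.
|E| > 1: demand is elastic over this range.

-2.148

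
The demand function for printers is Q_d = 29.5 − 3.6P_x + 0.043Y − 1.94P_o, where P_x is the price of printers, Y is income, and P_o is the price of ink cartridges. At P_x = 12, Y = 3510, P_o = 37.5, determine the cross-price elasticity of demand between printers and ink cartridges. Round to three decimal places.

-1.128

Q_d = 29.5 − 3.6(12) + 0.043(3510) − 1.94(37.5) = 29.5 − 43.2 + 150.93 − 72.75 = 64.48.
∂Q_d/∂P_o = −1.94, so E_xy = -1.94·(37.5/64.48) ≈ -1.128.
E_xy < 0: the goods are complements.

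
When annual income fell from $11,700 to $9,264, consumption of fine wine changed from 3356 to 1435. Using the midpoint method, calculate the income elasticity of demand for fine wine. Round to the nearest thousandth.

3.451

%ΔQ = (1435 − 3356)/[(3356+1435)/2] = -1921/2395.5 ≈ -0.8019.
%ΔI = (9,264 − 11,700)/[(11,700+9,264)/2] = -2436/10482 ≈ -0.2324.
E_I = %ΔQ/%ΔI ≈ 3.451.
E_I > 1: normal good (luxury).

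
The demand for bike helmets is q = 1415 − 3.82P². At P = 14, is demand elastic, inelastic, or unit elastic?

At P = 14, q = 666.28.
dq/dP = −2·3.82·P = −106.96.
Point elasticity E = (dq/dP)·(P/q) = -106.96 × 14/666.28 ≈ -2.247.
|E| ≈ 2.247 > 1, so demand is elastic.

elastic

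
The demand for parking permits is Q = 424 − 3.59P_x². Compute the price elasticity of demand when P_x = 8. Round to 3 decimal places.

-2.366

At P_x = 8, Q = 194.24.
dQ/dP_x = −2·3.59·P_x = −57.44.
Point elasticity E = (dQ/dP_x)·(P_x/Q) = -57.44 × 8/194.24 ≈ -2.366.
|E| > 1, so demand is elastic at this price.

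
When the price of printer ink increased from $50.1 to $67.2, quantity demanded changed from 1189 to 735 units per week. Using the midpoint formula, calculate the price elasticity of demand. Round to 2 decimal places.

-1.62

%Δq = (735 − 1189)/[(1189 + 735)/2] = -454/962 ≈ -0.4719.
%Δp = (67.2 − 50.1)/[(50.1 + 67.2)/2] = 17.1/58.65 ≈ 0.2916.
Arc elasticity E = %Δq/%Δp ≈ -0.4719/0.2916 ≈ -1.62.
|E| > 1: demand is elastic over this range.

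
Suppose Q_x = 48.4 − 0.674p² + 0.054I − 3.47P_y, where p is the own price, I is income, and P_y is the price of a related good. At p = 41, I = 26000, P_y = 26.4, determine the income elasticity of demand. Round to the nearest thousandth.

Substituting, Q_x = 48.4 − 0.674(41)² + 0.054(26000) − 3.47(26.4) = 48.4 − 1132.994 + 1404 − 91.608 = 227.798.
∂Q_x/∂I = +0.054, so E_I = 0.054·(26000/227.798) ≈ 6.163.
E_I > 1: normal good (luxury).

6.163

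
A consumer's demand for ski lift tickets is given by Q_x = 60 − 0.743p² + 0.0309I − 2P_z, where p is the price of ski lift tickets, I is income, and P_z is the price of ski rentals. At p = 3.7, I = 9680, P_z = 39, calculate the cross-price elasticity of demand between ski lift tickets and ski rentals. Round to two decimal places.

-0.29

Evaluating quantity at (p, I, P_z) gives Q_x = 60 − 0.743(3.7)² + 0.0309(9680) − 2(39) = 60 − 10.1717 + 299.112 − 78 = 270.9403.
∂Q_x/∂P_z = −2, so E_xy = -2·(39/270.9403) ≈ -0.29.
E_xy < 0: the goods are complements.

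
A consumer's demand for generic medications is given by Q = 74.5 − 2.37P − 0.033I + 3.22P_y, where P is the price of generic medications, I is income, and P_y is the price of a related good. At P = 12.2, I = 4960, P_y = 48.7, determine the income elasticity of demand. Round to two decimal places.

-4.23

First evaluate Q: 74.5 − 2.37(12.2) − 0.033(4960) + 3.22(48.7) = 74.5 − 28.914 − 163.68 + 156.814 = 38.72.
∂Q/∂I = −0.033, so E_I = -0.033·(4960/38.72) ≈ -4.23.
E_I < 0: inferior good.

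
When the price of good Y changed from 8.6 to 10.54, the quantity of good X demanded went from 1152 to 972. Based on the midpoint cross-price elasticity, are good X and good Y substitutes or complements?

%ΔQ_x = (972 − 1152)/[(1152+972)/2] = -180/1062 ≈ -0.1695.
%ΔP_y = (10.54 − 8.6)/[(8.6+10.54)/2] ≈ 0.2027.
E_xy = -0.1695/0.2027 ≈ -0.836.
E_xy < 0, so the goods are complements.

complements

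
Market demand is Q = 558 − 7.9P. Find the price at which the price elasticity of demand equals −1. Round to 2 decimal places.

For linear demand Q = a − bP, E = −bP/(a − bP). |E| = 1 ⇒ bP = a − bP ⇒ P = a/(2b).
P = 558/(2·7.9) ≈ 35.32.

35.32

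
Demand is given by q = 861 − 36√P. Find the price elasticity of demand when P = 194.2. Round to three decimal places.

At P = 194.2, q = 359.3196.
dq/dP = −36/(2√P) = −36/(2·13.9356).
Point elasticity E = (dq/dP)·(P/q) = -1.2917 × 194.2/359.3196 ≈ -0.698.
|E| < 1, so demand is inelastic at this price.

-0.698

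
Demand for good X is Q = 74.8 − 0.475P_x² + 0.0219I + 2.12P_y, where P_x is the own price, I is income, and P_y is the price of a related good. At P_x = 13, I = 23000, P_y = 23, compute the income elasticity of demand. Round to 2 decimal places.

First evaluate Q: 74.8 − 0.475(13)² + 0.0219(23000) + 2.12(23) = 74.8 − 80.275 + 503.7 + 48.76 = 546.985.
∂Q/∂I = +0.0219, so E_I = 0.0219·(23000/546.985) ≈ 0.92.
E_I ∈ (0,1): normal good (necessity).

0.92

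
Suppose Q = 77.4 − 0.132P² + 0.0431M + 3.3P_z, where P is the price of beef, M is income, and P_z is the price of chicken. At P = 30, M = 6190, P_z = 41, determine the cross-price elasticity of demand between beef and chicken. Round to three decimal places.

At the given point, Q = 77.4 − 0.132(30)² + 0.0431(6190) + 3.3(41) = 77.4 − 118.8 + 266.789 + 135.3 = 360.689.
∂Q/∂P_z = +3.3, so E_xy = 3.3·(41/360.689) ≈ 0.375.
E_xy > 0: the goods are substitutes.

0.375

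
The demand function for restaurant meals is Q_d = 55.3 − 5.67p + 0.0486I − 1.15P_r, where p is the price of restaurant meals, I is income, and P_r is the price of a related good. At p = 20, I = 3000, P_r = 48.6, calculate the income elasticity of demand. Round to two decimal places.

At the given point, Q_d = 55.3 − 5.67(20) + 0.0486(3000) − 1.15(48.6) = 55.3 − 113.4 + 145.8 − 55.89 = 31.81.
∂Q_d/∂I = +0.0486, so E_I = 0.0486·(3000/31.81) ≈ 4.58.
E_I > 1: normal good (luxury).

4.58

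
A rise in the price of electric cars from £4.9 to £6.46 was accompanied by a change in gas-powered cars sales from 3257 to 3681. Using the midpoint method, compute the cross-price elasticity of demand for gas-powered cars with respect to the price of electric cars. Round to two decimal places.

%ΔQ_x = (3681 − 3257)/[(3257+3681)/2] = 424/3469 ≈ 0.1222.
%ΔP_y = (6.46 − 4.9)/[(4.9+6.46)/2] ≈ 0.2746.
E_xy = 0.1222/0.2746 ≈ 0.45.
E_xy > 0, so gas-powered cars and electric cars are substitutes.

0.45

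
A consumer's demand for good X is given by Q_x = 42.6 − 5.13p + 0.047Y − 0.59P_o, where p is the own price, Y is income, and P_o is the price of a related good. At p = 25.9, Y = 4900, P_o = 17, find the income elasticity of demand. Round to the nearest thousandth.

1.771

First evaluate Q_x: 42.6 − 5.13(25.9) + 0.047(4900) − 0.59(17) = 42.6 − 132.867 + 230.3 − 10.03 = 130.003.
∂Q_x/∂Y = +0.047, so E_I = 0.047·(4900/130.003) ≈ 1.771.
E_I > 1: normal good (luxury).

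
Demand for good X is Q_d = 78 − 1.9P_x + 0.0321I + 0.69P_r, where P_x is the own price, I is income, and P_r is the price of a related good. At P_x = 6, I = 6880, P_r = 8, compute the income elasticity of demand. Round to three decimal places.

0.754

Evaluating quantity at (P_x, I, P_r) gives Q_d = 78 − 1.9(6) + 0.0321(6880) + 0.69(8) = 78 − 11.4 + 220.848 + 5.52 = 292.968.
∂Q_d/∂I = +0.0321, so E_I = 0.0321·(6880/292.968) ≈ 0.754.
E_I ∈ (0,1): normal good (necessity).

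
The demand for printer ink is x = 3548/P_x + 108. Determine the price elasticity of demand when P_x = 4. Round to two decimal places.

At P_x = 4, x = 995.
dx/dP_x = −3548/P_x² = −221.75.
Point elasticity E = (dx/dP_x)·(P_x/x) = -221.75 × 4/995 ≈ -0.89.
|E| < 1, so demand is inelastic at this price.

-0.89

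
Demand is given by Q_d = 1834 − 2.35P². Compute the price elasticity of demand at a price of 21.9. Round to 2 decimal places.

At P = 21.9, Q_d = 706.9165.
dQ_d/dP = −2·2.35·P = −102.93.
Point elasticity E = (dQ_d/dP)·(P/Q_d) = -102.93 × 21.9/706.9165 ≈ -3.19.
|E| > 1, so demand is elastic at this price.

-3.19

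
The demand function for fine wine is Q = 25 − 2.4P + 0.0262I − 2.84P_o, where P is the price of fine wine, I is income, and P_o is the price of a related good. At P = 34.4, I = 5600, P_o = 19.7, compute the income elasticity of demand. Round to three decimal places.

Substituting, Q = 25 − 2.4(34.4) + 0.0262(5600) − 2.84(19.7) = 25 − 82.56 + 146.72 − 55.948 = 33.212.
∂Q/∂I = +0.0262, so E_I = 0.0262·(5600/33.212) ≈ 4.418.
E_I > 1: normal good (luxury).

4.418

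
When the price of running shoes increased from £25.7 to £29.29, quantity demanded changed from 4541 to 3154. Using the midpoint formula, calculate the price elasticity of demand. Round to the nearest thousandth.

%Δq = (3154 − 4541)/[(4541 + 3154)/2] = -1387/3847.5 ≈ -0.3605.
%Δp = (29.29 − 25.7)/[(25.7 + 29.29)/2] = 3.59/27.495 ≈ 0.1306.
Arc elasticity E = %Δq/%Δp ≈ -0.3605/0.1306 ≈ -2.761.
|E| > 1: demand is elastic over this range.

-2.761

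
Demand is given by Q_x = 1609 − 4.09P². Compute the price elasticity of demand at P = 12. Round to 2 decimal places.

-1.15

At P = 12, Q_x = 1020.04.
dQ_x/dP = −2·4.09·P = −98.16.
Point elasticity E = (dQ_x/dP)·(P/Q_x) = -98.16 × 12/1020.04 ≈ -1.15.
|E| > 1, so demand is elastic at this price.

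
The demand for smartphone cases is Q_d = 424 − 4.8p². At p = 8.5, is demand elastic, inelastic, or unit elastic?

At p = 8.5, Q_d = 77.2.
dQ_d/dp = −2·4.8·p = −81.6.
Point elasticity E = (dQ_d/dp)·(p/Q_d) = -81.6 × 8.5/77.2 ≈ -8.984.
|E| ≈ 8.984 > 1, so demand is elastic.

elastic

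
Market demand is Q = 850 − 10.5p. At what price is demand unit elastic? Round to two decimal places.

For linear demand Q = a − bp, E = −bp/(a − bp). |E| = 1 ⇒ bp = a − bp ⇒ p = a/(2b).
p = 850/(2·10.5) ≈ 40.48.

40.48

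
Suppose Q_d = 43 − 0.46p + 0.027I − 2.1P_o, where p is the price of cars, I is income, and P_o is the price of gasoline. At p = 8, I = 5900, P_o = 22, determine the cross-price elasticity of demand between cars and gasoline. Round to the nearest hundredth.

-0.30

Q_d = 43 − 0.46(8) + 0.027(5900) − 2.1(22) = 43 − 3.68 + 159.3 − 46.2 = 152.42.
∂Q_d/∂P_o = −2.1, so E_xy = -2.1·(22/152.42) ≈ -0.30.
E_xy < 0: the goods are complements.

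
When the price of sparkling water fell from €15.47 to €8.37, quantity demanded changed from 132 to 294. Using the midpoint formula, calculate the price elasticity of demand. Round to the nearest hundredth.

-1.28

%ΔQ = (294 − 132)/[(132 + 294)/2] = 162/213 ≈ 0.7606.
%Δp = (8.37 − 15.47)/[(15.47 + 8.37)/2] = -7.1/11.92 ≈ -0.5956.
Arc elasticity E = %ΔQ/%Δp ≈ 0.7606/-0.5956 ≈ -1.28.
|E| > 1: demand is elastic over this range.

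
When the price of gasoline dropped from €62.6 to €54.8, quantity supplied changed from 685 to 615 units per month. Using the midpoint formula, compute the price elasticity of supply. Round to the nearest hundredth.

0.81

%Δq = (615 − 685)/[(685 + 615)/2] = -70/650 ≈ -0.1077.
%Δp = (54.8 − 62.6)/[(62.6 + 54.8)/2] = -7.8/58.7 ≈ -0.1329.
Arc elasticity E = %Δq/%Δp ≈ -0.1077/-0.1329 ≈ 0.81.
|E| < 1: supply is inelastic over this range.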